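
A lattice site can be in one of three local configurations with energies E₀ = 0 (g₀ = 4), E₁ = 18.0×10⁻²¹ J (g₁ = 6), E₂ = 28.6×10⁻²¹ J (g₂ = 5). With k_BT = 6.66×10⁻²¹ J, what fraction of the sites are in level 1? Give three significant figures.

Eᵢ/kT = 0, 2.7027, 4.2943.
Z = Σ gᵢe^(−Eᵢ/kT) = 4·e^(−0) + 6·e^(−2.7027) + 5·e^(−4.2943) = 4.0000 + 0.40215 + 0.068231 = 4.4704.
P₁ = g₁ e^(−E₁/kT) / Z = 0.40215/4.4704 = 0.0900.

0.0900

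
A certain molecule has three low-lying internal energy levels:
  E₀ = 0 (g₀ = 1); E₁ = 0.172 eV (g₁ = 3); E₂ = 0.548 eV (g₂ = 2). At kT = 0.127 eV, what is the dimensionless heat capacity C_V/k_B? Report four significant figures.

0.6472

Eᵢ/kT = 0, 1.35433, 4.31496.
Z = Σ gᵢe^(−Eᵢ/kT) = 1·e^(−0) + 3·e^(−1.35433) + 2·e^(−4.31496) = 1.00000 + 0.774361 + 0.0267342 = 1.80110.
⟨E⟩ = 0.0820834 eV, ⟨E²⟩ = 0.0171768 eV².
C_V/k_B = (⟨E²⟩ − ⟨E⟩²)/(kT)² = (0.0171768 − 0.00673768)/0.0161290 = 0.6472.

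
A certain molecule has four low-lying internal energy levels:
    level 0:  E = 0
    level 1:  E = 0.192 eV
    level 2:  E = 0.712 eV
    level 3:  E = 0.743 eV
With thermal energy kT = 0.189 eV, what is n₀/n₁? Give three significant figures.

n₀/n₁ = exp[−(E₀−E₁)/kT] = exp(−(-0.192 eV)/(0.189 eV)) = exp(1.0159) = 2.76.

2.76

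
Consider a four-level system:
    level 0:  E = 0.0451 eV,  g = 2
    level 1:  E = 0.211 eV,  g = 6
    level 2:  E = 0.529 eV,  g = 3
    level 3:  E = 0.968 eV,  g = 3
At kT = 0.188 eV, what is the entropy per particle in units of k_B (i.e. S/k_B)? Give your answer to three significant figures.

2.16

Eᵢ/kT = 0.23989, 1.1223, 2.8138, 5.1489.
Z = Σ gᵢe^(−Eᵢ/kT) = 2·e^(−0.23989) + 6·e^(−1.1223) + 3·e^(−2.8138) + 3·e^(−5.1489) = 1.5734 + 1.9532 + 0.17993 + 0.017417 = 3.7239.
⟨E⟩ = Σ EᵢPᵢ = 0.15981 eV.
S/k_B = ln Z + ⟨E⟩/kT = ln(3.7239) + 0.15981/0.188 = 1.3148 + 0.85005 = 2.16.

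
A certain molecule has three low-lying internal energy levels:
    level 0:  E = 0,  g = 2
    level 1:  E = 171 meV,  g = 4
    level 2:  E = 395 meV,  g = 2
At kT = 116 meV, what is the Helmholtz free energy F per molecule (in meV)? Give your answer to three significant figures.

-127 meV

Eᵢ/kT = 0, 1.4741, 3.4052.
Z = Σ gᵢe^(−Eᵢ/kT) = 2·e^(−0) + 4·e^(−1.4741) + 2·e^(−3.4052) = 2.0000 + 0.91594 + 0.066400 = 2.9823.
F = −kT ln Z = −116 × ln(2.9823) = −116 × 1.0927 = -127 meV.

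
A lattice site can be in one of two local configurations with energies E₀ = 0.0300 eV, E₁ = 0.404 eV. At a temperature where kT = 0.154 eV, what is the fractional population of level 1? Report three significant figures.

Eᵢ/kT = 0.19481, 2.6234.
Z = Σ e^(−Eᵢ/kT) = e^(−0.19481) + e^(−2.6234) = 0.82299 + 0.072556 = 0.89555.
P₁ = e^(−E₁/kT) / Z = 0.072556/0.89555 = 0.0810.

0.0810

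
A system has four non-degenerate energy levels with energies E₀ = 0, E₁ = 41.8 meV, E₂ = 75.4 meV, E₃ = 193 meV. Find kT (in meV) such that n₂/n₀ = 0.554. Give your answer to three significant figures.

n₂/n₀ = exp[−(E₂−E₀)/kT] = 0.554.
⇒ (E₂−E₀)/kT = ln(1/0.554) = ln(1.8051) = 0.59062.
kT = 75.4 meV / 0.59062 = 128 meV.

128 meV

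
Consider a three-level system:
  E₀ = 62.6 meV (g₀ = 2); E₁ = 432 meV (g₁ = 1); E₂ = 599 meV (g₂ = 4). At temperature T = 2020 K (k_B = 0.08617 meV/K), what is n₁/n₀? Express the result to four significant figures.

k_BT = 0.08617 × 2020 K = 174.063 meV.
n₁/n₀ = (g₁/g₀) exp[−(E₁−E₀)/kT] = (1/2) × exp(−(369.4 meV)/(174.063 meV)) = (1/2) × exp(-2.12222) = 0.05988.

0.05988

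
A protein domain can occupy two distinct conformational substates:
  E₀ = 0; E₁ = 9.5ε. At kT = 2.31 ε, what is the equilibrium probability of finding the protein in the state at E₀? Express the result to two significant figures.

Eᵢ/kT = 0, 4.113.
Z = Σ e^(−Eᵢ/kT) = e^(−0) + e^(−4.113) = 1.000 + 0.01636 = 1.016.
P₀ = e^(−E₀/kT) / Z = 1.000/1.016 = 0.98.

0.98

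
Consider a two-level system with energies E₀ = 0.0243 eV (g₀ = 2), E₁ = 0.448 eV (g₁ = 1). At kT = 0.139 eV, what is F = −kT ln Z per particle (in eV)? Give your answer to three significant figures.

Eᵢ/kT = 0.17482, 3.2230.
Z = Σ gᵢe^(−Eᵢ/kT) = 2·e^(−0.17482) + 1·e^(−3.2230) = 1.6792 + 0.039835 = 1.7190.
F = −kT ln Z = −0.139 × ln(1.7190) = −0.139 × 0.54174 = -0.0753 eV.

-0.0753 eV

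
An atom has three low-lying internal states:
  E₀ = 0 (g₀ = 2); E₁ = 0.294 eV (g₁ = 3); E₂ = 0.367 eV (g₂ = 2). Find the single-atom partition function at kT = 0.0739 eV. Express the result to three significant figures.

Z = 2.07

Eᵢ/kT = 0, 3.9783, 4.9662.
Z = Σ gᵢe^(−Eᵢ/kT) = 2·e^(−0) + 3·e^(−3.9783) + 2·e^(−4.9662) = 2.0000 + 0.056152 + 0.013939 = 2.0701.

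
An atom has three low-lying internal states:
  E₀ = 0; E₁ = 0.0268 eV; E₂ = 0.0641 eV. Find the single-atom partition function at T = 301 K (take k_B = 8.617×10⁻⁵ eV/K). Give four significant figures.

Z = 1.440

k_BT = 8.617×10⁻⁵ × 301 K = 0.0259372 eV.
Eᵢ/kT = 0, 1.03326, 2.47135.
Z = Σ e^(−Eᵢ/kT) = e^(−0) + e^(−1.03326) + e^(−2.47135) = 1.00000 + 0.355845 + 0.0844707 = 1.44032.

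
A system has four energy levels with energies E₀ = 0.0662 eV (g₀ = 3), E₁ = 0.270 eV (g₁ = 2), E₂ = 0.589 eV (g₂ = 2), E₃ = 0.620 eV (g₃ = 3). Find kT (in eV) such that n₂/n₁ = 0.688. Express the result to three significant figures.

0.853 eV

n₂/n₁ = (g₂/g₁) exp[−(E₂−E₁)/kT] = 0.688.
⇒ (E₂−E₁)/kT = ln((2/2)/0.688) = ln(1.4535) = 0.37397.
kT = 0.319 eV / 0.37397 = 0.853 eV.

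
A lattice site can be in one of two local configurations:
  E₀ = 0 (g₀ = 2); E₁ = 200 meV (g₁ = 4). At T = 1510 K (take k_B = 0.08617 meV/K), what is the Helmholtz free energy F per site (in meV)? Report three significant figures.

k_BT = 0.08617 × 1510 K = 130.12 meV.
Eᵢ/kT = 0, 1.5370.
Z = Σ gᵢe^(−Eᵢ/kT) = 2·e^(−0) + 4·e^(−1.5370) = 2.0000 + 0.86010 = 2.8601.
F = −kT ln Z = −130.12 × ln(2.8601) = −130.12 × 1.0509 = -137 meV.

-137 meV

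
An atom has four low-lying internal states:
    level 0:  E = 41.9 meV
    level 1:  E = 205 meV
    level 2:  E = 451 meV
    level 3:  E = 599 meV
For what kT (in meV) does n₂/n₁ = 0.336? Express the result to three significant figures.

226 meV

n₂/n₁ = exp[−(E₂−E₁)/kT] = 0.336.
⇒ (E₂−E₁)/kT = ln(1/0.336) = ln(2.9762) = 1.0906.
kT = 246 meV / 1.0906 = 226 meV.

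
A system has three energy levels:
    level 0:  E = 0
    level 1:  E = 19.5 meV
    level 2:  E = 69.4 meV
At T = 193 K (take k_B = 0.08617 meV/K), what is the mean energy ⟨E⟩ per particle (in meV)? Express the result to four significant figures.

k_BT = 0.08617 × 193 K = 16.6308 meV.
Eᵢ/kT = 0, 1.17252, 4.17298.
Z = Σ e^(−Eᵢ/kT) = e^(−0) + e^(−1.17252) + e^(−4.17298) = 1.00000 + 0.309586 + 0.0154063 = 1.32499.
⟨E⟩ = Σ Eᵢ e^(−Eᵢ/kT) / Z = (0·1.00000 + 19.5·0.309586 + 69.4·0.0154063) / 1.32499 = 5.363 meV.

5.363 meV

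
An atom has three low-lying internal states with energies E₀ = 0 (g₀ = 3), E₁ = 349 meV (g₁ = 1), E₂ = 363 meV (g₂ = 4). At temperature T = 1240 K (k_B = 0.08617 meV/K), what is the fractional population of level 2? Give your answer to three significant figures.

k_BT = 0.08617 × 1240 K = 106.85 meV.
Eᵢ/kT = 0, 3.2663, 3.3973.
Z = Σ gᵢe^(−Eᵢ/kT) = 3·e^(−0) + 1·e^(−3.2663) + 4·e^(−3.3973) = 3.0000 + 0.038147 + 0.13385 = 3.1720.
P₂ = g₂ e^(−E₂/kT) / Z = 0.13385/3.1720 = 0.0422.

0.0422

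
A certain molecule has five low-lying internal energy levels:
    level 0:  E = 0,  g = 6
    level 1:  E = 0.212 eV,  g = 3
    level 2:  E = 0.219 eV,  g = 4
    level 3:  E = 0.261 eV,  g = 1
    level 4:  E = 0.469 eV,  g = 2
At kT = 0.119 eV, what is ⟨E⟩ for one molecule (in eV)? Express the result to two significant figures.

Eᵢ/kT = 0, 1.782, 1.840, 2.193, 3.941.
Z = Σ gᵢe^(−Eᵢ/kT) = 6·e^(−0) + 3·e^(−1.782) + 4·e^(−1.840) + 1·e^(−2.193) + 2·e^(−3.941) = 6.000 + 0.5049 + 0.6353 + 0.1116 + 0.03886 = 7.291.
⟨E⟩ = Σ Eᵢ gᵢe^(−Eᵢ/kT) / Z = (0·6.000 + 0.212·0.5049 + 0.219·0.6353 + 0.261·0.1116 + 0.469·0.03886) / 7.291 = 0.040 eV.

0.040 eV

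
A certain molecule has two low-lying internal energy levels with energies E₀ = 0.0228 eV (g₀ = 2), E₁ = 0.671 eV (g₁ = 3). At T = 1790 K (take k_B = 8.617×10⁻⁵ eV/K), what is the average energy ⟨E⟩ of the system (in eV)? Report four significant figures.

k_BT = 8.617×10⁻⁵ × 1790 K = 0.154244 eV.
Eᵢ/kT = 0.147818, 4.35025.
Z = Σ gᵢe^(−Eᵢ/kT) = 2·e^(−0.147818) + 3·e^(−4.35025) = 1.72518 + 0.0387108 = 1.76389.
⟨E⟩ = Σ Eᵢ gᵢe^(−Eᵢ/kT) / Z = (0.0228·1.72518 + 0.671·0.0387108) / 1.76389 = 0.03703 eV.

0.03703 eV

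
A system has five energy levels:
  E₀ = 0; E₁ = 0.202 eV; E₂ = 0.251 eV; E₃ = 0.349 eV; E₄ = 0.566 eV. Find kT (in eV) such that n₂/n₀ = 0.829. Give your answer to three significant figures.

1.34 eV

n₂/n₀ = exp[−(E₂−E₀)/kT] = 0.829.
⇒ (E₂−E₀)/kT = ln(1/0.829) = ln(1.2063) = 0.18756.
kT = 0.251 eV / 0.18756 = 1.34 eV.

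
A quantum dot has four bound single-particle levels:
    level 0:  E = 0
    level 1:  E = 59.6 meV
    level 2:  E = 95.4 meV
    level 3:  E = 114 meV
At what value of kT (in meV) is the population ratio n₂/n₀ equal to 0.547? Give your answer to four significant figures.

n₂/n₀ = exp[−(E₂−E₀)/kT] = 0.547.
⇒ (E₂−E₀)/kT = ln(1/0.547) = ln(1.82815) = 0.603305.
kT = 95.4 meV / 0.603305 = 158.1 meV.

158.1 meV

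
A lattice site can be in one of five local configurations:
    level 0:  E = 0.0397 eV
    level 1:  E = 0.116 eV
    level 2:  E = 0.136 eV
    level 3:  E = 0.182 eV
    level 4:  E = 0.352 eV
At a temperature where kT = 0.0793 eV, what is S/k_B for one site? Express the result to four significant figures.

Eᵢ/kT = 0.500631, 1.46280, 1.71501, 2.29508, 4.43884.
Z = Σ e^(−Eᵢ/kT) = e^(−0.500631) + e^(−1.46280) + e^(−1.71501) + e^(−2.29508) + e^(−4.43884) = 0.606148 + 0.231587 + 0.179962 + 0.100753 + 0.0118096 = 1.13026.
⟨E⟩ = Σ EᵢPᵢ = 0.0866146 eV.
S/k_B = ln Z + ⟨E⟩/kT = ln(1.13026) + 0.0866146/0.0793 = 0.122448 + 1.09224 = 1.215.

1.215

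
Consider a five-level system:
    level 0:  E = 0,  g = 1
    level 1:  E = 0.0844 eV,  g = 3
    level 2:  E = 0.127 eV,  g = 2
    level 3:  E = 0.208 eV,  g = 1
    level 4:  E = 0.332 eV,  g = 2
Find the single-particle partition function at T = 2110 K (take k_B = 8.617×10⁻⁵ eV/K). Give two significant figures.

Z = 4.5

k_BT = 8.617×10⁻⁵ × 2110 K = 0.1818 eV.
Eᵢ/kT = 0, 0.4642, 0.6986, 1.144, 1.826.
Z = Σ gᵢe^(−Eᵢ/kT) = 1·e^(−0) + 3·e^(−0.4642) + 2·e^(−0.6986) + 1·e^(−1.144) + 2·e^(−1.826) = 1.000 + 1.886 + 0.9946 + 0.3185 + 0.3221 = 4.521.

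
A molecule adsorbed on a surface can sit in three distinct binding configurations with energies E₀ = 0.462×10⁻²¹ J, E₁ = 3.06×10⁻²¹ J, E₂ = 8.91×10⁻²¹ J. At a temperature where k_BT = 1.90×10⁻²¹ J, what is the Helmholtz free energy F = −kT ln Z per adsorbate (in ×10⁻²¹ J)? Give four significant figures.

0.01311 ×10⁻²¹ J

Eᵢ/kT = 0.243158, 1.61053, 4.68947.
Z = Σ e^(−Eᵢ/kT) = e^(−0.243158) + e^(−1.61053) + e^(−4.68947) = 0.784148 + 0.199782 + 0.00919156 = 0.993122.
F = −kT ln Z = −1.90 × ln(0.993122) = −1.90 × -0.00690176 = 0.01311 ×10⁻²¹ J.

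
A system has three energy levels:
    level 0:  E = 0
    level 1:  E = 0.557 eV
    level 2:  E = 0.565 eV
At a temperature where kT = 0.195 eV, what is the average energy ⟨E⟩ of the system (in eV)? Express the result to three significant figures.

0.0568 eV

Eᵢ/kT = 0, 2.8564, 2.8974.
Z = Σ e^(−Eᵢ/kT) = e^(−0) + e^(−2.8564) + e^(−2.8974) = 1.0000 + 0.057475 + 0.055166 = 1.1126.
⟨E⟩ = Σ Eᵢ e^(−Eᵢ/kT) / Z = (0·1.0000 + 0.557·0.057475 + 0.565·0.055166) / 1.1126 = 0.0568 eV.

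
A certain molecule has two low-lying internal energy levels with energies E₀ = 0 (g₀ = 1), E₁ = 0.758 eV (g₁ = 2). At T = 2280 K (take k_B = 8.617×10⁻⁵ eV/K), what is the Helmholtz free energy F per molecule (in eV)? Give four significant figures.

-0.008123 eV

k_BT = 8.617×10⁻⁵ × 2280 K = 0.196468 eV.
Eᵢ/kT = 0, 3.85813.
Z = Σ gᵢe^(−Eᵢ/kT) = 1·e^(−0) + 2·e^(−3.85813) = 1.00000 + 0.0422149 = 1.04221.
F = −kT ln Z = −0.196468 × ln(1.04221) = −0.196468 × 0.0413435 = -0.008123 eV.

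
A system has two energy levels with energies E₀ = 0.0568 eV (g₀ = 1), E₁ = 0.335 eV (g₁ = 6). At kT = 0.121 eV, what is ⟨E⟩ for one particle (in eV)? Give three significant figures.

Eᵢ/kT = 0.46942, 2.7686.
Z = Σ gᵢe^(−Eᵢ/kT) = 1·e^(−0.46942) + 6·e^(−2.7686) = 0.62536 + 0.37650 = 1.0019.
⟨E⟩ = Σ Eᵢ gᵢe^(−Eᵢ/kT) / Z = (0.0568·0.62536 + 0.335·0.37650) / 1.0019 = 0.161 eV.

0.161 eV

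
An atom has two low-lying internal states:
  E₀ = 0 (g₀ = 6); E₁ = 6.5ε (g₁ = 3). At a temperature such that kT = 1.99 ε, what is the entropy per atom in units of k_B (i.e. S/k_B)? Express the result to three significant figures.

Eᵢ/kT = 0, 3.2663.
Z = Σ gᵢe^(−Eᵢ/kT) = 6·e^(−0) + 3·e^(−3.2663) = 6.0000 + 0.11444 = 6.1144.
⟨E⟩ = Σ EᵢPᵢ = 0.12166 ε.
S/k_B = ln Z + ⟨E⟩/kT = ln(6.1144) + 0.12166/1.99 = 1.8106 + 0.061136 = 1.87.

1.87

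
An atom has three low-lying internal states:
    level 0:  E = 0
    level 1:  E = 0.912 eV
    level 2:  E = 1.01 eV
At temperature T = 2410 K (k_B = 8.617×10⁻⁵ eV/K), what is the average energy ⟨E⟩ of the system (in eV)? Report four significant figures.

k_BT = 8.617×10⁻⁵ × 2410 K = 0.207670 eV.
Eᵢ/kT = 0, 4.39158, 4.86349.
Z = Σ e^(−Eᵢ/kT) = e^(−0) + e^(−4.39158) + e^(−4.86349) = 1.00000 + 0.0123812 + 0.00772348 = 1.02010.
⟨E⟩ = Σ Eᵢ e^(−Eᵢ/kT) / Z = (0·1.00000 + 0.912·0.0123812 + 1.01·0.00772348) / 1.02010 = 0.01872 eV.

0.01872 eV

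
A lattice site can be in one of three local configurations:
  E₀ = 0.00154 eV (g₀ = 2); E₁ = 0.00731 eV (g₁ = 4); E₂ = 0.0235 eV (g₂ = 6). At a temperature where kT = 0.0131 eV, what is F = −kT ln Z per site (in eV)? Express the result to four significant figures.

Eᵢ/kT = 0.117557, 0.558015, 1.79389.
Z = Σ gᵢe^(−Eᵢ/kT) = 2·e^(−0.117557) + 4·e^(−0.558015) + 6·e^(−1.79389) = 1.77818 + 2.28938 + 0.997872 = 5.06543.
F = −kT ln Z = −0.0131 × ln(5.06543) = −0.0131 × 1.62244 = -0.02125 eV.

-0.02125 eV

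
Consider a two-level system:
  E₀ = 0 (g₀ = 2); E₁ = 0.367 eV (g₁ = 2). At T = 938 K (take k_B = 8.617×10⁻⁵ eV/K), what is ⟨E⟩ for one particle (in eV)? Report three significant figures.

k_BT = 8.617×10⁻⁵ × 938 K = 0.080827 eV.
Eᵢ/kT = 0, 4.5406.
Z = Σ gᵢe^(−Eᵢ/kT) = 2·e^(−0) + 2·e^(−4.5406) = 2.0000 + 0.021334 = 2.0213.
⟨E⟩ = Σ Eᵢ gᵢe^(−Eᵢ/kT) / Z = (0·2.0000 + 0.367·0.021334) / 2.0213 = 0.00387 eV.

0.00387 eV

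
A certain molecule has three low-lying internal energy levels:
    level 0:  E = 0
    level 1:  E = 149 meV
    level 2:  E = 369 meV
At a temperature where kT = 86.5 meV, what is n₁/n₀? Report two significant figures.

0.18

n₁/n₀ = exp[−(E₁−E₀)/kT] = exp(−(149 meV)/(86.5 meV)) = exp(-1.723) = 0.18.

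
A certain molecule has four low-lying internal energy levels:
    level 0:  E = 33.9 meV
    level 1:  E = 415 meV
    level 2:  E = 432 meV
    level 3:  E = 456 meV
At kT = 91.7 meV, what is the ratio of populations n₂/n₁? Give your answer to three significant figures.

0.831

n₂/n₁ = exp[−(E₂−E₁)/kT] = exp(−(17 meV)/(91.7 meV)) = exp(-0.18539) = 0.831.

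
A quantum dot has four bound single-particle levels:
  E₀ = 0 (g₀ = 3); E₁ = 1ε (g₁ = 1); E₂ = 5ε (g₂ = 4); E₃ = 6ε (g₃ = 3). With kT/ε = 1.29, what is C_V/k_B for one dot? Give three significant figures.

0.548

Eᵢ/kT = 0, 0.77519, 3.8760, 4.6512.
Z = Σ gᵢe^(−Eᵢ/kT) = 3·e^(−0) + 1·e^(−0.77519) + 4·e^(−3.8760) + 3·e^(−4.6512) = 3.0000 + 0.46062 + 0.082934 + 0.028650 = 3.5722.
⟨E⟩ = 0.29315 ε, ⟨E²⟩ = 0.99809 ε².
C_V/k_B = (⟨E²⟩ − ⟨E⟩²)/(kT)² = (0.99809 − 0.085937)/1.6641 = 0.548.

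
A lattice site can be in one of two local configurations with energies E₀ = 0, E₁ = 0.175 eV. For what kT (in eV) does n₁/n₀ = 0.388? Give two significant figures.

0.18 eV

n₁/n₀ = exp[−(E₁−E₀)/kT] = 0.388.
⇒ (E₁−E₀)/kT = ln(1/0.388) = ln(2.577) = 0.9466.
kT = 0.175 eV / 0.9466 = 0.18 eV.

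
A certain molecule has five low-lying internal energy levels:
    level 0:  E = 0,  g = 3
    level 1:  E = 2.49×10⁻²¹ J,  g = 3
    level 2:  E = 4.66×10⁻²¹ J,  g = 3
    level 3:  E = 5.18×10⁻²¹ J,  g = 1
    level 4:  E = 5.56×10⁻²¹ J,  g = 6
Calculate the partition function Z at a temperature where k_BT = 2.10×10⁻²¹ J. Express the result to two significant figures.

Z = 4.8

Eᵢ/kT = 0, 1.186, 2.219, 2.467, 2.648.
Z = Σ gᵢe^(−Eᵢ/kT) = 3·e^(−0) + 3·e^(−1.186) + 3·e^(−2.219) + 1·e^(−2.467) + 6·e^(−2.648) = 3.000 + 0.9163 + 0.3262 + 0.08484 + 0.4248 = 4.752.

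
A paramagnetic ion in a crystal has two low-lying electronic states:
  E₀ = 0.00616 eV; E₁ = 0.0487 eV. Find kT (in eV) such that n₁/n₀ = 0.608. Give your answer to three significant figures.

n₁/n₀ = exp[−(E₁−E₀)/kT] = 0.608.
⇒ (E₁−E₀)/kT = ln(1/0.608) = ln(1.6447) = 0.49756.
kT = 0.04254 eV / 0.49756 = 0.0855 eV.

0.0855 eV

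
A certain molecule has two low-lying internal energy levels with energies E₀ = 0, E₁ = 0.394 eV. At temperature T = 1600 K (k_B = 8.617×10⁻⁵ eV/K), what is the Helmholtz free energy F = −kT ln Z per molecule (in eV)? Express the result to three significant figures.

k_BT = 8.617×10⁻⁵ × 1600 K = 0.13787 eV.
Eᵢ/kT = 0, 2.8578.
Z = Σ e^(−Eᵢ/kT) = e^(−0) + e^(−2.8578) = 1.0000 + 0.057395 = 1.0574.
F = −kT ln Z = −0.13787 × ln(1.0574) = −0.13787 × 0.055813 = -0.00769 eV.

-0.00769 eV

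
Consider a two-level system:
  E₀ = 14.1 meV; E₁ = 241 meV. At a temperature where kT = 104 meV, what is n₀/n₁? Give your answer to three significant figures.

8.86

n₀/n₁ = exp[−(E₀−E₁)/kT] = exp(−(-226.9 meV)/(104 meV)) = exp(2.1817) = 8.86.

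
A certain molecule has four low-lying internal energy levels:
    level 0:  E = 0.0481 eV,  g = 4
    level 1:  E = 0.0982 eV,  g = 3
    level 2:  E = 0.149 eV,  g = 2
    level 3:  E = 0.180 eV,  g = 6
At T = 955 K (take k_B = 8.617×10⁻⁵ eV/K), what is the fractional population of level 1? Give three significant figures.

0.220

k_BT = 8.617×10⁻⁵ × 955 K = 0.082292 eV.
Eᵢ/kT = 0.58450, 1.1933, 1.8106, 2.1873.
Z = Σ gᵢe^(−Eᵢ/kT) = 4·e^(−0.58450) + 3·e^(−1.1933) + 2·e^(−1.8106) + 6·e^(−2.1873) = 2.2295 + 0.90966 + 0.32711 + 0.67332 = 4.1396.
P₁ = g₁ e^(−E₁/kT) / Z = 0.90966/4.1396 = 0.220.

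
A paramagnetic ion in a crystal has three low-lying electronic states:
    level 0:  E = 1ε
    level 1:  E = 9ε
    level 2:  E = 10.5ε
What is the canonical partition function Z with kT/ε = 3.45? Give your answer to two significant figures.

Eᵢ/kT = 0.2899, 2.609, 3.043.
Z = Σ e^(−Eᵢ/kT) = e^(−0.2899) + e^(−2.609) + e^(−3.043) = 0.7483 + 0.07361 + 0.04769 = 0.8696.

Z = 0.87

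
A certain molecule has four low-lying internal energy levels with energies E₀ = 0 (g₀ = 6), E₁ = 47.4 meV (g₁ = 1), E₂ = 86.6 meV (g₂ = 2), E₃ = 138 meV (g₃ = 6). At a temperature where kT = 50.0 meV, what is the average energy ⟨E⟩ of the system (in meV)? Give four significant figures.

Eᵢ/kT = 0, 0.948000, 1.73200, 2.76000.
Z = Σ gᵢe^(−Eᵢ/kT) = 6·e^(−0) + 1·e^(−0.948000) + 2·e^(−1.73200) + 6·e^(−2.76000) = 6.00000 + 0.387515 + 0.353860 + 0.379751 = 7.12113.
⟨E⟩ = Σ Eᵢ gᵢe^(−Eᵢ/kT) / Z = (0·6.00000 + 47.4·0.387515 + 86.6·0.353860 + 138·0.379751) / 7.12113 = 14.24 meV.

14.24 meV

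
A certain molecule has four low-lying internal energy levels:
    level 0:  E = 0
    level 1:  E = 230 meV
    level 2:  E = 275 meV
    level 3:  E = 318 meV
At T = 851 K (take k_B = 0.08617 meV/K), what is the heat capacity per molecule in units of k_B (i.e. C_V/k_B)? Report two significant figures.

0.86

k_BT = 0.08617 × 851 K = 73.33 meV.
Eᵢ/kT = 0, 3.137, 3.750, 4.337.
Z = Σ e^(−Eᵢ/kT) = e^(−0) + e^(−3.137) + e^(−3.750) + e^(−4.337) = 1.000 + 0.04341 + 0.02352 + 0.01308 = 1.080.
⟨E⟩ = 19.08 meV, ⟨E²⟩ = 4998 meV².
C_V/k_B = (⟨E²⟩ − ⟨E⟩²)/(kT)² = (4998 − 364.0)/5377 = 0.86.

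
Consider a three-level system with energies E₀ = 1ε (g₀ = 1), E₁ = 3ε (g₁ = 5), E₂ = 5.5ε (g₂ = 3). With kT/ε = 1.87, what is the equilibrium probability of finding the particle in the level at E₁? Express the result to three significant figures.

Eᵢ/kT = 0.53476, 1.6043, 2.9412.
Z = Σ gᵢe^(−Eᵢ/kT) = 1·e^(−0.53476) + 5·e^(−1.6043) + 3·e^(−2.9412) = 0.58581 + 1.0052 + 0.15841 = 1.7494.
P₁ = g₁ e^(−E₁/kT) / Z = 1.0052/1.7494 = 0.575.

0.575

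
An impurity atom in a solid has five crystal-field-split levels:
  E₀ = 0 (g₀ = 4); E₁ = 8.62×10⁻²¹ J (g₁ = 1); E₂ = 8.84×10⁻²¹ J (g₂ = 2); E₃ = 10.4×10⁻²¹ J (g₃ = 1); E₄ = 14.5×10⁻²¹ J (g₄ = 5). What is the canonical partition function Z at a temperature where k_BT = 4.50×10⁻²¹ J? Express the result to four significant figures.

Z = 4.726

Eᵢ/kT = 0, 1.91556, 1.96444, 2.31111, 3.22222.
Z = Σ gᵢe^(−Eᵢ/kT) = 4·e^(−0) + 1·e^(−1.91556) + 2·e^(−1.96444) + 1·e^(−2.31111) + 5·e^(−3.22222) = 4.00000 + 0.147259 + 0.280469 + 0.0991511 + 0.199332 = 4.72621.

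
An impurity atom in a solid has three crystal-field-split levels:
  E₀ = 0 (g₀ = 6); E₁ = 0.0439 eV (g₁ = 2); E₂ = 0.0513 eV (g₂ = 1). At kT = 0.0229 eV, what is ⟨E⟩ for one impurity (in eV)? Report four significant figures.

0.002870 eV

Eᵢ/kT = 0, 1.91703, 2.24017.
Z = Σ gᵢe^(−Eᵢ/kT) = 6·e^(−0) + 2·e^(−1.91703) + 1·e^(−2.24017) = 6.00000 + 0.294086 + 0.106440 = 6.40053.
⟨E⟩ = Σ Eᵢ gᵢe^(−Eᵢ/kT) / Z = (0·6.00000 + 0.0439·0.294086 + 0.0513·0.106440) / 6.40053 = 0.002870 eV.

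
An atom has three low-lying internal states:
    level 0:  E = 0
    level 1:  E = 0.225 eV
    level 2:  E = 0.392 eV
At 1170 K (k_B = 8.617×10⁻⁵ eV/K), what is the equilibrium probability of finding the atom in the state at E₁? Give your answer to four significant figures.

k_BT = 8.617×10⁻⁵ × 1170 K = 0.100819 eV.
Eᵢ/kT = 0, 2.23172, 3.88816.
Z = Σ e^(−Eᵢ/kT) = e^(−0) + e^(−2.23172) + e^(−3.88816) = 1.00000 + 0.107344 + 0.0204830 = 1.12783.
P₁ = e^(−E₁/kT) / Z = 0.107344/1.12783 = 0.09518.

0.09518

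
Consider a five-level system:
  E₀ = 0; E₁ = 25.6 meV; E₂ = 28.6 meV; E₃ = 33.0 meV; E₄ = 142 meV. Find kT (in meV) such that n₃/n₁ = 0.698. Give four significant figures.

20.58 meV

n₃/n₁ = exp[−(E₃−E₁)/kT] = 0.698.
⇒ (E₃−E₁)/kT = ln(1/0.698) = ln(1.43266) = 0.359533.
kT = 7.4 meV / 0.359533 = 20.58 meV.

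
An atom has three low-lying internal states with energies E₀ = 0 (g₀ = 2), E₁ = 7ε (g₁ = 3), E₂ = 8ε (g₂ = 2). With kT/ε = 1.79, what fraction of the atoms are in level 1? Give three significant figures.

0.0288

Eᵢ/kT = 0, 3.9106, 4.4693.
Z = Σ gᵢe^(−Eᵢ/kT) = 2·e^(−0) + 3·e^(−3.9106) + 2·e^(−4.4693) = 2.0000 + 0.060085 + 0.022911 = 2.0830.
P₁ = g₁ e^(−E₁/kT) / Z = 0.060085/2.0830 = 0.0288.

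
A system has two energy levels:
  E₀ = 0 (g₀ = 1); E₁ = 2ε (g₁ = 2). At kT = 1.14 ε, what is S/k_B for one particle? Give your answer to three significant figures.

Eᵢ/kT = 0, 1.7544.
Z = Σ gᵢe^(−Eᵢ/kT) = 1·e^(−0) + 2·e^(−1.7544) = 1.0000 + 0.34602 = 1.3460.
⟨E⟩ = Σ EᵢPᵢ = 0.51415 ε.
S/k_B = ln Z + ⟨E⟩/kT = ln(1.3460) + 0.51415/1.14 = 0.29714 + 0.45101 = 0.748.

0.748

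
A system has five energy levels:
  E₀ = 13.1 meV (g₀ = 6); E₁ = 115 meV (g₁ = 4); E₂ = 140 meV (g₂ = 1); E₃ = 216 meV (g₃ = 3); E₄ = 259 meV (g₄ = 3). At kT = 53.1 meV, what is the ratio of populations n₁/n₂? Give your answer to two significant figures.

n₁/n₂ = (g₁/g₂) exp[−(E₁−E₂)/kT] = (4/1) × exp(−(-25 meV)/(53.1 meV)) = (4/1) × exp(0.4708) = 6.4.

6.4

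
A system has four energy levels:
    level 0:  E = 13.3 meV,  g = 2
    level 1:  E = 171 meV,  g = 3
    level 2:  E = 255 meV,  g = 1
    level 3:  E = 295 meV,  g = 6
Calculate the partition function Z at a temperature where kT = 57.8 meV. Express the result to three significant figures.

Eᵢ/kT = 0.23010, 2.9585, 4.4118, 5.1038.
Z = Σ gᵢe^(−Eᵢ/kT) = 2·e^(−0.23010) + 3·e^(−2.9585) + 1·e^(−4.4118) + 6·e^(−5.1038) = 1.5889 + 0.15569 + 0.012133 + 0.036442 = 1.7932.

Z = 1.79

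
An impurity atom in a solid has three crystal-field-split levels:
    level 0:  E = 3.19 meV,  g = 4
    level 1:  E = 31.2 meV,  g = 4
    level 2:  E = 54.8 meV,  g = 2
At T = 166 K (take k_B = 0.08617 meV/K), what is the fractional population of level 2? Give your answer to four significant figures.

0.01174

k_BT = 0.08617 × 166 K = 14.3042 meV.
Eᵢ/kT = 0.223011, 2.18118, 3.83104.
Z = Σ gᵢe^(−Eᵢ/kT) = 4·e^(−0.223011) + 4·e^(−2.18118) + 2·e^(−3.83104) = 3.20042 + 0.451633 + 0.0433741 = 3.69543.
P₂ = g₂ e^(−E₂/kT) / Z = 0.0433741/3.69543 = 0.01174.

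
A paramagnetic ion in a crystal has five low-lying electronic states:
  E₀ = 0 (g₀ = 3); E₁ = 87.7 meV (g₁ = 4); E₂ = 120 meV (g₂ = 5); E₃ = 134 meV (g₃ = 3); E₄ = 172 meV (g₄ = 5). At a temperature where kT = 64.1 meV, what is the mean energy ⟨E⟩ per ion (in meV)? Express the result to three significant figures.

Eᵢ/kT = 0, 1.3682, 1.8721, 2.0905, 2.6833.
Z = Σ gᵢe^(−Eᵢ/kT) = 3·e^(−0) + 4·e^(−1.3682) + 5·e^(−1.8721) + 3·e^(−2.0905) + 5·e^(−2.6833) = 3.0000 + 1.0183 + 0.76900 + 0.37088 + 0.34169 = 5.4999.
⟨E⟩ = Σ Eᵢ gᵢe^(−Eᵢ/kT) / Z = (0·3.0000 + 87.7·1.0183 + 120·0.76900 + 134·0.37088 + 172·0.34169) / 5.4999 = 52.7 meV.

52.7 meV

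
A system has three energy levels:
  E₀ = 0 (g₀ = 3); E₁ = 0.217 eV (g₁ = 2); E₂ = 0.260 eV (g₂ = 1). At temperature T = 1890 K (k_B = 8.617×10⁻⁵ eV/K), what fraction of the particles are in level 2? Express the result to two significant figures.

0.054

k_BT = 8.617×10⁻⁵ × 1890 K = 0.1629 eV.
Eᵢ/kT = 0, 1.332, 1.596.
Z = Σ gᵢe^(−Eᵢ/kT) = 3·e^(−0) + 2·e^(−1.332) + 1·e^(−1.596) = 3.000 + 0.5279 + 0.2027 = 3.731.
P₂ = g₂ e^(−E₂/kT) / Z = 0.2027/3.731 = 0.054.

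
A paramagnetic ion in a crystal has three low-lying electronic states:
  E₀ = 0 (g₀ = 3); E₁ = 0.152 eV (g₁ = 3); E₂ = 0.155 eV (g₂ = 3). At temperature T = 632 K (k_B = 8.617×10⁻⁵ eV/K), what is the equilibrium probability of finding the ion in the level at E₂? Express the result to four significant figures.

0.05187

k_BT = 8.617×10⁻⁵ × 632 K = 0.0544594 eV.
Eᵢ/kT = 0, 2.79107, 2.84616.
Z = Σ gᵢe^(−Eᵢ/kT) = 3·e^(−0) + 3·e^(−2.79107) + 3·e^(−2.84616) = 3.00000 + 0.184067 + 0.174201 = 3.35827.
P₂ = g₂ e^(−E₂/kT) / Z = 0.174201/3.35827 = 0.05187.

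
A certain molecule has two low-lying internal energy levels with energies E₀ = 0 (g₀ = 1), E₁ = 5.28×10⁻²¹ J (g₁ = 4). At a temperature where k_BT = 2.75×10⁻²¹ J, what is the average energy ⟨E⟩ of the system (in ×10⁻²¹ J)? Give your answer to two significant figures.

2.0 ×10⁻²¹ J

Eᵢ/kT = 0, 1.920.
Z = Σ gᵢe^(−Eᵢ/kT) = 1·e^(−0) + 4·e^(−1.920) = 1.000 + 0.5864 = 1.586.
⟨E⟩ = Σ Eᵢ gᵢe^(−Eᵢ/kT) / Z = (0·1.000 + 5.28·0.5864) / 1.586 = 2.0 ×10⁻²¹ J.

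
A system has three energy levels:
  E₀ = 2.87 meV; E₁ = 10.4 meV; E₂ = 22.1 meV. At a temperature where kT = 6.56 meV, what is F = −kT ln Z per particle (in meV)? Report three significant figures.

0.802 meV

Eᵢ/kT = 0.43750, 1.5854, 3.3689.
Z = Σ e^(−Eᵢ/kT) = e^(−0.43750) + e^(−1.5854) + e^(−3.3689) = 0.64565 + 0.20487 + 0.034427 = 0.88495.
F = −kT ln Z = −6.56 × ln(0.88495) = −6.56 × -0.12222 = 0.802 meV.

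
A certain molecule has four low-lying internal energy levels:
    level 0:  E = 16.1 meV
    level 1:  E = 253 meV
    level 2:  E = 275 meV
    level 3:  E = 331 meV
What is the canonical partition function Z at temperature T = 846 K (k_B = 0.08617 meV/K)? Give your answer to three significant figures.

k_BT = 0.08617 × 846 K = 72.900 meV.
Eᵢ/kT = 0.22085, 3.4705, 3.7723, 4.5405.
Z = Σ e^(−Eᵢ/kT) = e^(−0.22085) + e^(−3.4705) + e^(−3.7723) + e^(−4.5405) = 0.80184 + 0.031101 + 0.022999 + 0.010668 = 0.86661.

Z = 0.867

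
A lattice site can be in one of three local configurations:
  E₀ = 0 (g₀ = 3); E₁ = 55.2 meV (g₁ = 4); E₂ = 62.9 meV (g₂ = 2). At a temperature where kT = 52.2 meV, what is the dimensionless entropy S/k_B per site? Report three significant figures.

Eᵢ/kT = 0, 1.0575, 1.2050.
Z = Σ gᵢe^(−Eᵢ/kT) = 3·e^(−0) + 4·e^(−1.0575) + 2·e^(−1.2050) = 3.0000 + 1.3893 + 0.59938 = 4.9887.
⟨E⟩ = Σ EᵢPᵢ = 22.930 meV.
S/k_B = ln Z + ⟨E⟩/kT = ln(4.9887) + 22.930/52.2 = 1.6072 + 0.43927 = 2.05.

2.05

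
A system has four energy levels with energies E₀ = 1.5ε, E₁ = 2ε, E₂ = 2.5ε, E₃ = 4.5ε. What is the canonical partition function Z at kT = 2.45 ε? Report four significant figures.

Eᵢ/kT = 0.612245, 0.816327, 1.02041, 1.83673.
Z = Σ e^(−Eᵢ/kT) = e^(−0.612245) + e^(−0.816327) + e^(−1.02041) + e^(−1.83673) = 0.542132 + 0.442052 + 0.360447 + 0.159338 = 1.50397.

Z = 1.504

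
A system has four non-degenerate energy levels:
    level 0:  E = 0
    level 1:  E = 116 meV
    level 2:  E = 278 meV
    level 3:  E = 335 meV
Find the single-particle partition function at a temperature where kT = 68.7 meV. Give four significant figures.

Eᵢ/kT = 0, 1.68850, 4.04658, 4.87627.
Z = Σ e^(−Eᵢ/kT) = e^(−0) + e^(−1.68850) + e^(−4.04658) + e^(−4.87627) = 1.00000 + 0.184797 + 0.0174821 + 0.00762540 = 1.20990.

Z = 1.210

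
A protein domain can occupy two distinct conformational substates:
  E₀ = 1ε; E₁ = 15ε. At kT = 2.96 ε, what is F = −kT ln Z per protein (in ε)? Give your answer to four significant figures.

Eᵢ/kT = 0.337838, 5.06757.
Z = Σ e^(−Eᵢ/kT) = e^(−0.337838) + e^(−5.06757) = 0.713311 + 0.00629770 = 0.719609.
F = −kT ln Z = −2.96 × ln(0.719609) = −2.96 × -0.329047 = 0.9740 ε.

0.9740 ε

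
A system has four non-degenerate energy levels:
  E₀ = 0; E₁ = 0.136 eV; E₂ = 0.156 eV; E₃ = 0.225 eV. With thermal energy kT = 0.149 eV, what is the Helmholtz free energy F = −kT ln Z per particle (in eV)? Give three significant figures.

Eᵢ/kT = 0, 0.91275, 1.0470, 1.5101.
Z = Σ e^(−Eᵢ/kT) = e^(−0) + e^(−0.91275) + e^(−1.0470) + e^(−1.5101) = 1.0000 + 0.40142 + 0.35099 + 0.22089 = 1.9733.
F = −kT ln Z = −0.149 × ln(1.9733) = −0.149 × 0.67971 = -0.101 eV.

-0.101 eV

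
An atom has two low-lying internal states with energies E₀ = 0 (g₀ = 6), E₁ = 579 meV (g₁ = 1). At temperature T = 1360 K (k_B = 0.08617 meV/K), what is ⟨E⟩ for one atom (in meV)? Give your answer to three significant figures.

0.689 meV

k_BT = 0.08617 × 1360 K = 117.19 meV.
Eᵢ/kT = 0, 4.9407.
Z = Σ gᵢe^(−Eᵢ/kT) = 6·e^(−0) + 1·e^(−4.9407) = 6.0000 + 0.0071496 = 6.0071.
⟨E⟩ = Σ Eᵢ gᵢe^(−Eᵢ/kT) / Z = (0·6.0000 + 579·0.0071496) / 6.0071 = 0.689 meV.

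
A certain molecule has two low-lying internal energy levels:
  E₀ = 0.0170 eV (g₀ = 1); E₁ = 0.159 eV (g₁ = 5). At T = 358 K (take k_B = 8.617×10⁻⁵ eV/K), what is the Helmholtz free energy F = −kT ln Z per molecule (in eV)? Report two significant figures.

k_BT = 8.617×10⁻⁵ × 358 K = 0.03085 eV.
Eᵢ/kT = 0.5511, 5.154.
Z = Σ gᵢe^(−Eᵢ/kT) = 1·e^(−0.5511) + 5·e^(−5.154) = 0.5763 + 0.02888 = 0.6052.
F = −kT ln Z = −0.03085 × ln(0.6052) = −0.03085 × -0.5022 = 0.015 eV.

0.015 eV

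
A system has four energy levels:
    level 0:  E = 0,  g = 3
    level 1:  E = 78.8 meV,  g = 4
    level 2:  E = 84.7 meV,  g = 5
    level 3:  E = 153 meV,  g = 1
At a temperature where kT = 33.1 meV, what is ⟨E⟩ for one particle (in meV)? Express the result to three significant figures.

Eᵢ/kT = 0, 2.3807, 2.5589, 4.6224.
Z = Σ gᵢe^(−Eᵢ/kT) = 3·e^(−0) + 4·e^(−2.3807) + 5·e^(−2.5589) + 1·e^(−4.6224) = 3.0000 + 0.36994 + 0.38695 + 0.0098292 = 3.7667.
⟨E⟩ = Σ Eᵢ gᵢe^(−Eᵢ/kT) / Z = (0·3.0000 + 78.8·0.36994 + 84.7·0.38695 + 153·0.0098292) / 3.7667 = 16.8 meV.

16.8 meV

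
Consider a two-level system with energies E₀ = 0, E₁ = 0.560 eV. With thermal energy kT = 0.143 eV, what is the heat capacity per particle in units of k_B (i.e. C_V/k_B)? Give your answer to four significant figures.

0.2937

Eᵢ/kT = 0, 3.91608.
Z = Σ e^(−Eᵢ/kT) = e^(−0) + e^(−3.91608) = 1.00000 + 0.0199190 = 1.01992.
⟨E⟩ = 0.0109368 eV, ⟨E²⟩ = 0.00612460 eV².
C_V/k_B = (⟨E²⟩ − ⟨E⟩²)/(kT)² = (0.00612460 − 0.000119614)/0.0204490 = 0.2937.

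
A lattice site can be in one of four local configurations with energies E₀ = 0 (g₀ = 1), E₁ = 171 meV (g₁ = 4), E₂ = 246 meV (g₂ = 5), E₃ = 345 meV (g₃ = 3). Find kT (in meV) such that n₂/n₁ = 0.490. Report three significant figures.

n₂/n₁ = (g₂/g₁) exp[−(E₂−E₁)/kT] = 0.490.
⇒ (E₂−E₁)/kT = ln((5/4)/0.490) = ln(2.5510) = 0.93649.
kT = 75 meV / 0.93649 = 80.1 meV.

80.1 meV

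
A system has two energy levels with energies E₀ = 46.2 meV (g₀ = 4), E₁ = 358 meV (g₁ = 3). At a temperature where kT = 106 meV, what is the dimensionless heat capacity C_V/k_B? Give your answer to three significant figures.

Eᵢ/kT = 0.43585, 3.3774.
Z = Σ gᵢe^(−Eᵢ/kT) = 4·e^(−0.43585) + 3·e^(−3.3774) = 2.5869 + 0.10241 = 2.6893.
⟨E⟩ = 58.074 meV, ⟨E²⟩ = 6933.7 meV².
C_V/k_B = (⟨E²⟩ − ⟨E⟩²)/(kT)² = (6933.7 − 3372.6)/11236 = 0.317.

0.317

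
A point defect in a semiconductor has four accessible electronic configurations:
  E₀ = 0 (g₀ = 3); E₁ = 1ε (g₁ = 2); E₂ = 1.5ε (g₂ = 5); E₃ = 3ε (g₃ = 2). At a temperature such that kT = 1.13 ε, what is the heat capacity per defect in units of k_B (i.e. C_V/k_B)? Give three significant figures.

0.458

Eᵢ/kT = 0, 0.88496, 1.3274, 2.6549.
Z = Σ gᵢe^(−Eᵢ/kT) = 3·e^(−0) + 2·e^(−0.88496) + 5·e^(−1.3274) + 2·e^(−2.6549) = 3.0000 + 0.82546 + 1.3258 + 0.14061 = 5.2919.
⟨E⟩ = 0.61150 ε, ⟨E²⟩ = 0.95882 ε².
C_V/k_B = (⟨E²⟩ − ⟨E⟩²)/(kT)² = (0.95882 − 0.37393)/1.2769 = 0.458.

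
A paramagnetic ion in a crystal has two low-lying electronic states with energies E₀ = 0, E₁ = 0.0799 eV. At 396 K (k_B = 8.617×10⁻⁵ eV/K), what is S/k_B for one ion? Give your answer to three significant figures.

0.297

k_BT = 8.617×10⁻⁵ × 396 K = 0.034123 eV.
Eᵢ/kT = 0, 2.3415.
Z = Σ e^(−Eᵢ/kT) = e^(−0) + e^(−2.3415) = 1.0000 + 0.096183 = 1.0962.
⟨E⟩ = Σ EᵢPᵢ = 0.0070106 eV.
S/k_B = ln Z + ⟨E⟩/kT = ln(1.0962) + 0.0070106/0.034123 = 0.091850 + 0.20545 = 0.297.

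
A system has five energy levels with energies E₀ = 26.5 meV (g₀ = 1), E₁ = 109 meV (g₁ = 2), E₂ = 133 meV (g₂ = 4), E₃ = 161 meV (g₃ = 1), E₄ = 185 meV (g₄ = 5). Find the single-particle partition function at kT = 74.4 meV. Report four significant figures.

Z = 2.363

Eᵢ/kT = 0.356183, 1.46505, 1.78763, 2.16398, 2.48656.
Z = Σ gᵢe^(−Eᵢ/kT) = 1·e^(−0.356183) + 2·e^(−1.46505) + 4·e^(−1.78763) + 1·e^(−2.16398) + 5·e^(−2.48656) = 0.700344 + 0.462133 + 0.669425 + 0.114867 + 0.415978 = 2.36275.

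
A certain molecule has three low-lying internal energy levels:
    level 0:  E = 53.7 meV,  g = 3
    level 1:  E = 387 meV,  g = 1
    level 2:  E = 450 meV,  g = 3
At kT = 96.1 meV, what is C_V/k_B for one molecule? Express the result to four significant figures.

0.3798

Eᵢ/kT = 0.558793, 4.02706, 4.68262.
Z = Σ gᵢe^(−Eᵢ/kT) = 3·e^(−0.558793) + 1·e^(−4.02706) + 3·e^(−4.68262) = 1.71570 + 0.0178267 + 0.0277642 = 1.76129.
⟨E⟩ = 63.3206 meV, ⟨E²⟩ = 7517.04 meV².
C_V/k_B = (⟨E²⟩ − ⟨E⟩²)/(kT)² = (7517.04 − 4009.50)/9235.21 = 0.3798.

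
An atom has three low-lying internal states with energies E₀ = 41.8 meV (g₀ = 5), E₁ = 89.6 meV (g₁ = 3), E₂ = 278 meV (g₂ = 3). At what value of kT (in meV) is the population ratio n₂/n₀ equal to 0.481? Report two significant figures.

1100 meV

n₂/n₀ = (g₂/g₀) exp[−(E₂−E₀)/kT] = 0.481.
⇒ (E₂−E₀)/kT = ln((3/5)/0.481) = ln(1.247) = 0.2207.
kT = 236.2 meV / 0.2207 = 1100 meV.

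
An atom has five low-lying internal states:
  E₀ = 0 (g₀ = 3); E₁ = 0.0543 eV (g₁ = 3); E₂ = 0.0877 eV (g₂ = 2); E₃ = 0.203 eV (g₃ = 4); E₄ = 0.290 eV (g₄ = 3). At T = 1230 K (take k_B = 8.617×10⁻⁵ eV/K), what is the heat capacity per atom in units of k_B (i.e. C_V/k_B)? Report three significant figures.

0.464

k_BT = 8.617×10⁻⁵ × 1230 K = 0.10599 eV.
Eᵢ/kT = 0, 0.51231, 0.82744, 1.9153, 2.7361.
Z = Σ gᵢe^(−Eᵢ/kT) = 3·e^(−0) + 3·e^(−0.51231) + 2·e^(−0.82744) + 4·e^(−1.9153) + 3·e^(−2.7361) = 3.0000 + 1.7973 + 0.87433 + 0.58919 + 0.19447 = 6.4553.
⟨E⟩ = 0.054261 eV, ⟨E²⟩ = 0.0081575 eV².
C_V/k_B = (⟨E²⟩ − ⟨E⟩²)/(kT)² = (0.0081575 − 0.0029443)/0.011234 = 0.464.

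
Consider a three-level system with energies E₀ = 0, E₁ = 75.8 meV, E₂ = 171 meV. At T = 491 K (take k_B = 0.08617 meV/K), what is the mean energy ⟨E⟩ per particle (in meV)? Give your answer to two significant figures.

13 meV

k_BT = 0.08617 × 491 K = 42.31 meV.
Eᵢ/kT = 0, 1.792, 4.042.
Z = Σ e^(−Eᵢ/kT) = e^(−0) + e^(−1.792) + e^(−4.042) = 1.000 + 0.1666 + 0.01756 = 1.184.
⟨E⟩ = Σ Eᵢ e^(−Eᵢ/kT) / Z = (0·1.000 + 75.8·0.1666 + 171·0.01756) / 1.184 = 13 meV.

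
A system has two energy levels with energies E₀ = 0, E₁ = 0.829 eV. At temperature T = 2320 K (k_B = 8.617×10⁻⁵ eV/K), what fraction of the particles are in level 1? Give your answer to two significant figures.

k_BT = 8.617×10⁻⁵ × 2320 K = 0.1999 eV.
Eᵢ/kT = 0, 4.147.
Z = Σ e^(−Eᵢ/kT) = e^(−0) + e^(−4.147) = 1.000 + 0.01581 = 1.016.
P₁ = e^(−E₁/kT) / Z = 0.01581/1.016 = 0.016.

0.016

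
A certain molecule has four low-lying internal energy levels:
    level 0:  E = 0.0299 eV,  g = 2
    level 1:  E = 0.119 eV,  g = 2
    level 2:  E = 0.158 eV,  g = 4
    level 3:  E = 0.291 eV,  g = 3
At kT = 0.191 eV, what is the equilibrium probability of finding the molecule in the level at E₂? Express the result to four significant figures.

0.3373

Eᵢ/kT = 0.156545, 0.623037, 0.827225, 1.52356.
Z = Σ gᵢe^(−Eᵢ/kT) = 2·e^(−0.156545) + 2·e^(−0.623037) + 4·e^(−0.827225) + 3·e^(−1.52356) = 1.71019 + 1.07263 + 1.74904 + 0.653804 = 5.18566.
P₂ = g₂ e^(−E₂/kT) / Z = 1.74904/5.18566 = 0.3373.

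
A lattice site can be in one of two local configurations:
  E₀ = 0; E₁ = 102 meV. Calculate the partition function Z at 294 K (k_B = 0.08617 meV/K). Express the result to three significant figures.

Z = 1.02

k_BT = 0.08617 × 294 K = 25.334 meV.
Eᵢ/kT = 0, 4.0262.
Z = Σ e^(−Eᵢ/kT) = e^(−0) + e^(−4.0262) = 1.0000 + 0.017842 = 1.0178.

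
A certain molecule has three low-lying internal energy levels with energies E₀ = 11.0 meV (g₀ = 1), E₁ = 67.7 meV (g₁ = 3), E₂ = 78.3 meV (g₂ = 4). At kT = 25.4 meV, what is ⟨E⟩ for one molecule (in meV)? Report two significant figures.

34 meV

Eᵢ/kT = 0.4331, 2.665, 3.083.
Z = Σ gᵢe^(−Eᵢ/kT) = 1·e^(−0.4331) + 3·e^(−2.665) + 4·e^(−3.083) = 0.6485 + 0.2088 + 0.1833 = 1.041.
⟨E⟩ = Σ Eᵢ gᵢe^(−Eᵢ/kT) / Z = (11.0·0.6485 + 67.7·0.2088 + 78.3·0.1833) / 1.041 = 34 meV.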